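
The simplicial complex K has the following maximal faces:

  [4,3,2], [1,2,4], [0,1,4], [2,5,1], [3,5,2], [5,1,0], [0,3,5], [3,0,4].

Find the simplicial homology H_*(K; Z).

H_0 ≅ Z,  H_1 = 0,  H_2 ≅ Z.

Fix the vertex order 0 < 1 < 2 < 3 < 4 < 5 and write every simplex with vertices in increasing order. Then dim K = 2 and the simplices of K are:

  0-simplices (6): [0], [1], [2], [3], [4], [5]
  1-simplices (12): [0,1], [0,3], [0,4], [0,5], [1,2], [1,4], [1,5], [2,3], [2,4], [2,5], [3,4], [3,5]
  2-simplices (8): [0,1,4], [0,1,5], [0,3,4], [0,3,5], [1,2,4], [1,2,5], [2,3,4], [2,3,5]

Hence C_0 ≅ Z^6, C_1 ≅ Z^12, C_2 ≅ Z^8.

The boundary map ∂_1: C_1 → C_0 sends each edge [p,q] (with p < q) to q − p.
The resulting 6×12 matrix has rank 5, and its Smith normal form has invariant factors (1,1,1,1,1).

∂_2: C_2 → C_1 acts by ∂[p,q,r] = [q,r] − [p,r] + [p,q]. For instance
  ∂[1,2,5] = [2,5] − [1,5] + [1,2],
  ∂[0,1,5] = [1,5] − [0,5] + [0,1].
As a 12×8 matrix over Z this has rank 7, with invariant factors (1,1,1,1,1,1,1).

Reading off H_k = ker ∂_k / im ∂_{k+1}:

  H_0: rank C_0 − rank ∂_1 = 6 − 5 = 1, and the invariant factors of ∂_1 are all 1, so H_0 = Z.
  H_1: rank ker ∂_1 − rank ∂_2 = (12 − 5) − 7 = 0, and the invariant factors of ∂_2 are all 1, so H_1 = 0.
  H_2: rank ker ∂_2 − rank ∂_3 = (8 − 7) − 0 = 1, and there is no ∂_3, so H_2 = Z.

(K is a triangulation of the 2-sphere S^2.)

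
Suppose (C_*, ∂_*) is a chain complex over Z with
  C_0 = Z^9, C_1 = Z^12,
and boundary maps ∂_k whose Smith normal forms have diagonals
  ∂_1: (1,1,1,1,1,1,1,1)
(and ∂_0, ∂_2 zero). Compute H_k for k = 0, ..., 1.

H_0 ≅ Z,  H_1 ≅ Z^4.

H_0: b_0 = 9 − 0 − 8 = 1; torsion from ∂_1 factors > 1: none. So H_0 ≅ Z.
H_1: b_1 = 12 − 8 − 0 = 4; torsion from ∂_2 factors > 1: none. So H_1 ≅ Z^4.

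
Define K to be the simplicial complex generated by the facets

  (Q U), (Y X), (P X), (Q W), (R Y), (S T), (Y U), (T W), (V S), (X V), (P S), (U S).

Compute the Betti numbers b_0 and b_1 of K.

Fix the vertex order P < Q < R < S < T < U < V < W < X < Y and write every simplex with vertices in increasing order. Then dim K = 1 and the simplices of K are:

  0-simplices (10): P, Q, R, S, T, U, V, W, X, Y
  1-simplices (12): PS, PX, QU, QW, RY, ST, SU, SV, TW, UY, VX, XY

giving chain groups C_0 ≅ Z^10, C_1 ≅ Z^12.

∂_1: C_1 → C_0 is given by ∂[p,q] = [q] − [p].
This gives a 10×12 integer matrix of rank 9; reducing to Smith normal form yields diagonal entries (1,1,1,1,1,1,1,1,1).

Now H_k = ker ∂_k / im ∂_{k+1}, so:

  H_0: rank C_0 − rank ∂_1 = 10 − 9 = 1, and the invariant factors of ∂_1 are all 1, so H_0 ≅ Z.
  H_1: rank ker ∂_1 − rank ∂_2 = (12 − 9) − 0 = 3, and there is no ∂_2, so H_1 ≅ Z^3.

As a check, the Euler characteristic is 10 − 12 = -2, which agrees with 1 − 3 = -2.

Hence the Betti numbers are b_0 = 1, b_1 = 3.

b_0 = 1, b_1 = 3.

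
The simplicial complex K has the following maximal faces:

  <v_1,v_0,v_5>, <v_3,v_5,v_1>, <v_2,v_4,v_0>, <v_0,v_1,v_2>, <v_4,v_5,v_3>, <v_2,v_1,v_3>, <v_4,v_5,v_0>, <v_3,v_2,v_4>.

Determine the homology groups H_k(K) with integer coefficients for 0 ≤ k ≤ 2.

H_0 = Z,  H_1 = 0,  H_2 = Z.

Take the total order v_0 < v_1 < v_2 < v_3 < v_4 < v_5 on the vertex set. Then K (dimension 2) consists of the simplices:

  0-simplices (6): [v_0], [v_1], [v_2], [v_3], [v_4], [v_5]
  1-simplices (12): [v_0,v_1], [v_0,v_2], [v_0,v_4], [v_0,v_5], [v_1,v_2], [v_1,v_3], [v_1,v_5], [v_2,v_3], [v_2,v_4], [v_3,v_4], [v_3,v_5], [v_4,v_5]
  2-simplices (8): [v_0,v_1,v_2], [v_0,v_1,v_5], [v_0,v_2,v_4], [v_0,v_4,v_5], [v_1,v_2,v_3], [v_1,v_3,v_5], [v_2,v_3,v_4], [v_3,v_4,v_5]

so the chain groups are C_0 ≅ Z^6, C_1 ≅ Z^12, C_2 ≅ Z^8.

Boundary ∂_1: C_1 → C_0 sends each edge [p,q] (with p < q) to q − p. For instance
  ∂[v_4,v_5] = [v_5] − [v_4].
The 6×12 boundary matrix has rank 5 and Smith normal form diag(1,1,1,1,1).

The boundary map ∂_2: C_2 → C_1 maps a triangle to the signed sum of its edges. For instance
  ∂[v_0,v_1,v_2] = [v_1,v_2] − [v_0,v_2] + [v_0,v_1],
  ∂[v_0,v_2,v_4] = [v_2,v_4] − [v_0,v_4] + [v_0,v_2].
The 12×8 boundary matrix has rank 7 and Smith normal form diag(1,1,1,1,1,1,1).

Reading off H_k = ker ∂_k / im ∂_{k+1}:

  H_0: rank C_0 − rank ∂_1 = 6 − 5 = 1, and the invariant factors of ∂_1 are all 1, so H_0 ≅ Z.
  H_1: rank ker ∂_1 − rank ∂_2 = (12 − 5) − 7 = 0, and the invariant factors of ∂_2 are all 1, so H_1 ≅ 0.
  H_2: rank ker ∂_2 − rank ∂_3 = (8 − 7) − 0 = 1, and there is no ∂_3, so H_2 ≅ Z.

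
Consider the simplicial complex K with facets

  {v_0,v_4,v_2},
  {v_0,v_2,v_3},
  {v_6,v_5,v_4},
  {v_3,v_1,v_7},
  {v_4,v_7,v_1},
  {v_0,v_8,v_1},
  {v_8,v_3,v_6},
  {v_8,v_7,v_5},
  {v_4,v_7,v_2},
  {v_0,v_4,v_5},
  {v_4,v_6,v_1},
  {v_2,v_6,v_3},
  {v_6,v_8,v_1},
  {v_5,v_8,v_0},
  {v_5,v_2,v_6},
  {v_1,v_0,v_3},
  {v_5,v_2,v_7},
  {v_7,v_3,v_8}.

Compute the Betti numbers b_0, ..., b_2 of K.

We work with the vertex ordering v_0 < v_1 < v_2 < v_3 < v_4 < v_5 < v_6 < v_7 < v_8. The simplices of K, each written with vertices in increasing order, are:

  0-simplices (9): [v_0], [v_1], [v_2], [v_3], [v_4], [v_5], [v_6], [v_7], [v_8]
  1-simplices (27): (27 of them)
  2-simplices (18): (18 of them)

giving chain groups C_0 ≅ Z^9, C_1 ≅ Z^27, C_2 ≅ Z^18.

Boundary ∂_1: C_1 → C_0 is given by ∂[p,q] = [q] − [p].
The resulting 9×27 matrix has rank 8, and its Smith normal form has invariant factors (1,1,1,1,1,1,1,1).

The boundary map ∂_2: C_2 → C_1 acts by ∂[p,q,r] = [q,r] − [p,r] + [p,q]. For instance
  ∂[v_0,v_2,v_4] = [v_2,v_4] − [v_0,v_4] + [v_0,v_2],
  ∂[v_2,v_5,v_7] = [v_5,v_7] − [v_2,v_7] + [v_2,v_5].
As a 27×18 matrix over Z this has rank 18, with invariant factors (1,1,1,1,1,1,1,1,1,1,1,1,1,1,1,1,1,2).

Reading off H_k = ker ∂_k / im ∂_{k+1}:

  H_0: rank C_0 − rank ∂_1 = 9 − 8 = 1, and the invariant factors of ∂_1 are all 1, so H_0 = Z.
  H_1: rank ker ∂_1 − rank ∂_2 = (27 − 8) − 18 = 1, and ∂_2 has invariant factor 2 > 1, so H_1 = Z ⊕ Z/2.
  H_2: rank ker ∂_2 − rank ∂_3 = (18 − 18) − 0 = 0, and there is no ∂_3, so H_2 = 0.

Hence the Betti numbers are b_0 = 1, b_1 = 1, b_2 = 0.

b_0 = 1, b_1 = 1, b_2 = 0.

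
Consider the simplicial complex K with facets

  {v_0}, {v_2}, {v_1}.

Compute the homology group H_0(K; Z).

H_0 ≅ Z^3.

Fix the vertex order v_0 < v_1 < v_2 and write every simplex with vertices in increasing order. Then dim K = 0 and the simplices of K are:

  0-simplices (3): [v_0], [v_1], [v_2]

so the chain groups are C_0 ≅ Z^3.

From H_k ≅ ker(∂_k) / im(∂_{k+1}) we obtain:

  H_0: rank C_0 − rank ∂_1 = 3 − 0 = 3, and there is no ∂_1, so H_0 ≅ Z^3.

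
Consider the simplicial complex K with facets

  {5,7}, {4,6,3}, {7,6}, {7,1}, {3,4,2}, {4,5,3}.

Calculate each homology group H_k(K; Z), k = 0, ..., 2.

Order the vertices as 1 < 2 < 3 < 4 < 5 < 6 < 7. Listing each simplex with vertices in this order, K has dimension 2 with simplices:

  0-simplices (7): [1], [2], [3], [4], [5], [6], [7]
  1-simplices (10): [1,7], [2,3], [2,4], [3,4], [3,5], [3,6], [4,5], [4,6], [5,7], [6,7]
  2-simplices (3): [2,3,4], [3,4,5], [3,4,6]

Hence C_0 ≅ Z^7, C_1 ≅ Z^10, C_2 ≅ Z^3.

The boundary map ∂_1: C_1 → C_0 is given by ∂[p,q] = [q] − [p].
The resulting 7×10 matrix has rank 6, and its Smith normal form has invariant factors (1,1,1,1,1,1).

The boundary map ∂_2: C_2 → C_1 sends each 2-simplex [p,q,r] to [q,r] − [p,r] + [p,q]. For instance
  ∂[3,4,6] = [4,6] − [3,6] + [3,4],
  ∂[3,4,5] = [4,5] − [3,5] + [3,4].
This gives a 10×3 integer matrix of rank 3; reducing to Smith normal form yields diagonal entries (1,1,1).

Now H_k = ker ∂_k / im ∂_{k+1}, so:

  H_0: rank C_0 − rank ∂_1 = 7 − 6 = 1, and the invariant factors of ∂_1 are all 1, so H_0 ≅ Z.
  H_1: rank ker ∂_1 − rank ∂_2 = (10 − 6) − 3 = 1, and the invariant factors of ∂_2 are all 1, so H_1 ≅ Z.
  H_2: rank ker ∂_2 − rank ∂_3 = (3 − 3) − 0 = 0, and there is no ∂_3, so H_2 ≅ 0.

As a check, the Euler characteristic is 7 − 10 + 3 = 0, which agrees with 1 − 1 + 0 = 0.

H_0 ≅ Z,  H_1 ≅ Z,  H_2 = 0.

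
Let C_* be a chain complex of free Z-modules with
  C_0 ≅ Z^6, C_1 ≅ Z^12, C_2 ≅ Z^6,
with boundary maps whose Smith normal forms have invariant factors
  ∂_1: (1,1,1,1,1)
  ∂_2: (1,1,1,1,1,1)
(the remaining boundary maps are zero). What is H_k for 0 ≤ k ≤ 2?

H_0: b_0 = 6 − 0 − 5 = 1; torsion from ∂_1 factors > 1: none. So H_0 = Z.
H_1: b_1 = 12 − 5 − 6 = 1; torsion from ∂_2 factors > 1: none. So H_1 = Z.
H_2: b_2 = 6 − 6 − 0 = 0; torsion from ∂_3 factors > 1: none. So H_2 = 0.

H_0 = Z,  H_1 = Z,  H_2 = 0.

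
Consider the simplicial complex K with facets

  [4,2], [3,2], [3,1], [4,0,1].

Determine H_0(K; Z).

Order the vertices as 0 < 1 < 2 < 3 < 4. Listing each simplex with vertices in this order, K has dimension 2 with simplices:

  0-simplices (5): [0], [1], [2], [3], [4]
  1-simplices (6): [0,1], [0,4], [1,3], [1,4], [2,3], [2,4]
  2-simplices (1): [0,1,4]

so the chain groups are C_0 ≅ Z^5, C_1 ≅ Z^6, C_2 ≅ Z^1.

The boundary map ∂_1: C_1 → C_0 is given by ∂[p,q] = [q] − [p]. For instance
  ∂[1,4] = [4] − [1].
As a 5×6 matrix over Z this has rank 4, with invariant factors (1,1,1,1).

Boundary ∂_2: C_2 → C_1 maps a triangle to the signed sum of its edges. For instance
  ∂[0,1,4] = [1,4] − [0,4] + [0,1].
The resulting 6×1 matrix has rank 1, and its Smith normal form has invariant factors (1).

Now H_k = ker ∂_k / im ∂_{k+1}, so:

  H_0: rank C_0 − rank ∂_1 = 5 − 4 = 1, and the invariant factors of ∂_1 are all 1, so H_0 = Z.

H_0 = Z.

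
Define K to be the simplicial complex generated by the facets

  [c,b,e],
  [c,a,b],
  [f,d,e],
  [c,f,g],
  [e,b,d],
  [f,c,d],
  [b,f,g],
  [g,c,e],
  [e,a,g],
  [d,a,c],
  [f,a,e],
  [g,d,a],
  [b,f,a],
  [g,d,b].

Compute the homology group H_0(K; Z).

H_0 ≅ Z.

Fix the vertex order a < b < c < d < e < f < g and write every simplex with vertices in increasing order. Then dim K = 2 and the simplices of K are:

  0-simplices (7): a, b, c, d, e, f, g
  1-simplices (21): ab, ac, ad, ae, af, ag, bc, bd, be, bf, bg, cd, ce, cf, cg, de, df, dg, ef, eg, fg
  2-simplices (14): abc, abf, acd, adg, aef, aeg, bce, bde, bdg, bfg, cdf, ceg, cfg, def

so the chain groups are C_0 ≅ Z^7, C_1 ≅ Z^21, C_2 ≅ Z^14.

The boundary map ∂_1: C_1 → C_0 is given by ∂[p,q] = [q] − [p]. For instance
  ∂bd = d − b.
This gives a 7×21 integer matrix of rank 6; reducing to Smith normal form yields diagonal entries (1,1,1,1,1,1).

Boundary ∂_2: C_2 → C_1 maps a triangle to the signed sum of its edges. For instance
  ∂cdf = df − cf + cd,
  ∂abf = bf − af + ab.
This gives a 21×14 integer matrix of rank 13; reducing to Smith normal form yields diagonal entries (1,1,1,1,1,1,1,1,1,1,1,1,1).

Reading off H_k = ker ∂_k / im ∂_{k+1}:

  H_0: rank C_0 − rank ∂_1 = 7 − 6 = 1, and the invariant factors of ∂_1 are all 1, so H_0 ≅ Z.

(K is a triangulation of the torus T^2.)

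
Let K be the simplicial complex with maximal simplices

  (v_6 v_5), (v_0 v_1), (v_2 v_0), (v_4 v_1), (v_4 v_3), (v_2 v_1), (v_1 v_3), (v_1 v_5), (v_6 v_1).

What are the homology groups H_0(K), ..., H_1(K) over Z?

H_0 = Z,  H_1 = Z^3.

We work with the vertex ordering v_0 < v_1 < v_2 < v_3 < v_4 < v_5 < v_6. The simplices of K, each written with vertices in increasing order, are:

  0-simplices (7): [v_0], [v_1], [v_2], [v_3], [v_4], [v_5], [v_6]
  1-simplices (9): [v_0,v_1], [v_0,v_2], [v_1,v_2], [v_1,v_3], [v_1,v_4], [v_1,v_5], [v_1,v_6], [v_3,v_4], [v_5,v_6]

giving chain groups C_0 ≅ Z^7, C_1 ≅ Z^9.

∂_1: C_1 → C_0 is given by ∂[p,q] = [q] − [p].
The 7×9 boundary matrix has rank 6 and Smith normal form diag(1,1,1,1,1,1).

Computing H_k = (kernel of ∂_k) / (image of ∂_{k+1}):

  H_0: rank C_0 − rank ∂_1 = 7 − 6 = 1, and the invariant factors of ∂_1 are all 1, so H_0 = Z.
  H_1: rank ker ∂_1 − rank ∂_2 = (9 − 6) − 0 = 3, and there is no ∂_2, so H_1 = Z^3.

(K is a triangulation of a wedge of 3 circles.)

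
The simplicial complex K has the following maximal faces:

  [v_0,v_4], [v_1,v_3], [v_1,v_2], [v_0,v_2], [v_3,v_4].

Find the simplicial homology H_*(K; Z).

H_0 ≅ Z,  H_1 ≅ Z.

K has 5 vertices, 5 edges.
rank ∂_0 = 0, rank ∂_1 = 4 ⇒ b_0 = 5 − 0 − 4 = 1; all invariant factors of ∂_1 are 1 so no torsion. So H_0 = Z.
rank ∂_1 = 4, rank ∂_2 = 0 ⇒ b_1 = 5 − 4 − 0 = 1. So H_1 = Z.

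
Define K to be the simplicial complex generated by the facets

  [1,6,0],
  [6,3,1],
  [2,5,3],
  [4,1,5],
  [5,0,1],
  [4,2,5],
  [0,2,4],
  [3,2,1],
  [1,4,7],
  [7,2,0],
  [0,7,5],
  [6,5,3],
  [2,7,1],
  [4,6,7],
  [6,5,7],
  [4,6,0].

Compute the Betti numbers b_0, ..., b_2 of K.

b_0 = 1, b_1 = 2, b_2 = 1.

Fix the vertex order 0 < 1 < 2 < 3 < 4 < 5 < 6 < 7 and write every simplex with vertices in increasing order. Then dim K = 2 and the simplices of K are:

  0-simplices (8): [0], [1], [2], [3], [4], [5], [6], [7]
  1-simplices (24): (24 of them)
  2-simplices (16): [0,1,5], [0,1,6], [0,2,4], [0,2,7], [0,4,6], [0,5,7], [1,2,3], [1,2,7], [1,3,6], [1,4,5], [1,4,7], [2,3,5], [2,4,5], [3,5,6], [4,6,7], [5,6,7]

giving chain groups C_0 ≅ Z^8, C_1 ≅ Z^24, C_2 ≅ Z^16.

The boundary map ∂_1: C_1 → C_0 sends each edge [p,q] (with p < q) to q − p.
The resulting 8×24 matrix has rank 7, and its Smith normal form has invariant factors (1,1,1,1,1,1,1).

Boundary ∂_2: C_2 → C_1 sends each 2-simplex [p,q,r] to [q,r] − [p,r] + [p,q]. For instance
  ∂[2,4,5] = [4,5] − [2,5] + [2,4],
  ∂[0,5,7] = [5,7] − [0,7] + [0,5].
As a 24×16 matrix over Z this has rank 15, with invariant factors (1,1,1,1,1,1,1,1,1,1,1,1,1,1,1).

From H_k ≅ ker(∂_k) / im(∂_{k+1}) we obtain:

  H_0: rank C_0 − rank ∂_1 = 8 − 7 = 1, and the invariant factors of ∂_1 are all 1, so H_0 = Z.
  H_1: rank ker ∂_1 − rank ∂_2 = (24 − 7) − 15 = 2, and the invariant factors of ∂_2 are all 1, so H_1 = Z^2.
  H_2: rank ker ∂_2 − rank ∂_3 = (16 − 15) − 0 = 1, and there is no ∂_3, so H_2 = Z.

Hence the Betti numbers are b_0 = 1, b_1 = 2, b_2 = 1.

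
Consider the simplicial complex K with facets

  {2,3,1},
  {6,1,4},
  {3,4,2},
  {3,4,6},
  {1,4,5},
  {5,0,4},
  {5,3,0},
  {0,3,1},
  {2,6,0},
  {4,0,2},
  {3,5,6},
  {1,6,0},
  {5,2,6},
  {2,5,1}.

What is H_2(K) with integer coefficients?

We work with the vertex ordering 0 < 1 < 2 < 3 < 4 < 5 < 6. The simplices of K, each written with vertices in increasing order, are:

  0-simplices (7): [0], [1], [2], [3], [4], [5], [6]
  1-simplices (21): [0,1], [0,2], [0,3], [0,4], [0,5], [0,6], [1,2], [1,3], [1,4], [1,5], [1,6], [2,3], [2,4], [2,5], [2,6], [3,4], [3,5], [3,6], [4,5], [4,6], [5,6]
  2-simplices (14): [0,1,3], [0,1,6], [0,2,4], [0,2,6], [0,3,5], [0,4,5], [1,2,3], [1,2,5], [1,4,5], [1,4,6], [2,3,4], [2,5,6], [3,4,6], [3,5,6]

Hence C_0 ≅ Z^7, C_1 ≅ Z^21, C_2 ≅ Z^14.

∂_1: C_1 → C_0 maps an edge to its endpoints' difference, ∂[p,q] = q − p.
This gives a 7×21 integer matrix of rank 6; reducing to Smith normal form yields diagonal entries (1,1,1,1,1,1).

The boundary map ∂_2: C_2 → C_1 maps a triangle to the signed sum of its edges. For instance
  ∂[3,5,6] = [5,6] − [3,6] + [3,5],
  ∂[0,2,4] = [2,4] − [0,4] + [0,2].
As a 21×14 matrix over Z this has rank 13, with invariant factors (1,1,1,1,1,1,1,1,1,1,1,1,1).

Reading off H_k = ker ∂_k / im ∂_{k+1}:

  H_2: rank ker ∂_2 − rank ∂_3 = (14 − 13) − 0 = 1, and there is no ∂_3, so H_2 = Z.

H_2 = Z.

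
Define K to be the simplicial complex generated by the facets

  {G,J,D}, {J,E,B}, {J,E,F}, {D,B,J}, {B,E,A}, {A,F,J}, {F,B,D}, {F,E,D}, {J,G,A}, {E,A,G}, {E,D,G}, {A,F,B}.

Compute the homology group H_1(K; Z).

Fix the vertex order A < B < D < E < F < G < J and write every simplex with vertices in increasing order. Then dim K = 2 and the simplices of K are:

  0-simplices (7): A, B, D, E, F, G, J
  1-simplices (18): AB, AE, AF, AG, AJ, BD, BE, BF, BJ, DE, DF, DG, DJ, EF, EG, EJ, FJ, GJ
  2-simplices (12): ABE, ABF, AEG, AFJ, AGJ, BDF, BDJ, BEJ, DEF, DEG, DGJ, EFJ

Hence C_0 ≅ Z^7, C_1 ≅ Z^18, C_2 ≅ Z^12.

The boundary map ∂_1: C_1 → C_0 is given by ∂[p,q] = [q] − [p]. For instance
  ∂GJ = J − G.
The 7×18 boundary matrix has rank 6 and Smith normal form diag(1,1,1,1,1,1).

The boundary map ∂_2: C_2 → C_1 sends each 2-simplex [p,q,r] to [q,r] − [p,r] + [p,q]. For instance
  ∂BEJ = EJ − BJ + BE,
  ∂AFJ = FJ − AJ + AF.
This gives a 18×12 integer matrix of rank 12; reducing to Smith normal form yields diagonal entries (1,1,1,1,1,1,1,1,1,1,1,2).

Now H_k = ker ∂_k / im ∂_{k+1}, so:

  H_1: rank ker ∂_1 − rank ∂_2 = (18 − 6) − 12 = 0, and ∂_2 has invariant factor 2 > 1, so H_1 ≅ Z/2.

H_1 = Z/2.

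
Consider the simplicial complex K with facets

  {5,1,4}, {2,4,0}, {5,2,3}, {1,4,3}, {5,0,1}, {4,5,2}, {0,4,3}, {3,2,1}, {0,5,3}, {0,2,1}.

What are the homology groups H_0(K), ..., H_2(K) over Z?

K has 6 vertices, 15 edges, 10 triangles.
rank ∂_0 = 0, rank ∂_1 = 5 ⇒ b_0 = 6 − 0 − 5 = 1; all invariant factors of ∂_1 are 1 so no torsion. So H_0 = Z.
rank ∂_1 = 5, rank ∂_2 = 10 ⇒ b_1 = 15 − 5 − 10 = 0; ∂_2 has invariant factor(s) [2] giving torsion. So H_1 = Z/2.
rank ∂_2 = 10, rank ∂_3 = 0 ⇒ b_2 = 10 − 10 − 0 = 0. So H_2 = 0.

H_0 = Z,  H_1 = Z/2,  H_2 = 0.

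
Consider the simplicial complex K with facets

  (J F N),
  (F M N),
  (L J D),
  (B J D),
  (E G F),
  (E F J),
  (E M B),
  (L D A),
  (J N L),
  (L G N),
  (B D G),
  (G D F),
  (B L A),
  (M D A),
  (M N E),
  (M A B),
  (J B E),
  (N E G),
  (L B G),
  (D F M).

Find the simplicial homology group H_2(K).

H_2 ≅ 0.

Take the total order A < B < D < E < F < G < J < L < M < N on the vertex set. Then K (dimension 2) consists of the simplices:

  0-simplices (10): A, B, D, E, F, G, J, L, M, N
  1-simplices (30): AB, AD, AL, AM, BD, BE, BG, BJ, BL, BM, DF, DG, DJ, DL, DM, EF, EG, EJ, EM, EN, FG, FJ, FM, FN, GL, GN, JL, JN, LN, MN
  2-simplices (20): ABL, ABM, ADL, ADM, BDG, BDJ, BEJ, BEM, BGL, DFG, DFM, DJL, EFG, EFJ, EGN, EMN, FJN, FMN, GLN, JLN

Hence C_0 ≅ Z^10, C_1 ≅ Z^30, C_2 ≅ Z^20.

∂_1: C_1 → C_0 sends each edge [p,q] (with p < q) to q − p.
The resulting 10×30 matrix has rank 9, and its Smith normal form has invariant factors (1,1,1,1,1,1,1,1,1).

The boundary map ∂_2: C_2 → C_1 maps a triangle to the signed sum of its edges. For instance
  ∂BEJ = EJ − BJ + BE,
  ∂EFG = FG − EG + EF.
The 30×20 boundary matrix has rank 20 and Smith normal form diag(1,1,1,1,1,1,1,1,1,1,1,1,1,1,1,1,1,1,1,2).

From H_k ≅ ker(∂_k) / im(∂_{k+1}) we obtain:

  H_2: rank ker ∂_2 − rank ∂_3 = (20 − 20) − 0 = 0, and there is no ∂_3, so H_2 = 0.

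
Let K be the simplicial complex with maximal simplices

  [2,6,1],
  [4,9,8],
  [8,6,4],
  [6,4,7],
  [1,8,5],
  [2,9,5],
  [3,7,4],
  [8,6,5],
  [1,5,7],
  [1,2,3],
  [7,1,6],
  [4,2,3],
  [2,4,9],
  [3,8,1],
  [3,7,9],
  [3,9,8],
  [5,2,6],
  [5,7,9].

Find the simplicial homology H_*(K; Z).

H_0 ≅ Z,  H_1 ≅ Z ⊕ Z/2Z,  H_2 = 0.

Order the vertices as 1 < 2 < 3 < 4 < 5 < 6 < 7 < 8 < 9. Listing each simplex with vertices in this order, K has dimension 2 with simplices:

  0-simplices (9): [1], [2], [3], [4], [5], [6], [7], [8], [9]
  1-simplices (27): (27 of them)
  2-simplices (18): [1,2,3], [1,2,6], [1,3,8], [1,5,7], [1,5,8], [1,6,7], [2,3,4], [2,4,9], [2,5,6], [2,5,9], [3,4,7], [3,7,9], [3,8,9], [4,6,7], [4,6,8], [4,8,9], [5,6,8], [5,7,9]

Hence C_0 ≅ Z^9, C_1 ≅ Z^27, C_2 ≅ Z^18.

Boundary ∂_1: C_1 → C_0 sends each edge [p,q] (with p < q) to q − p.
The resulting 9×27 matrix has rank 8, and its Smith normal form has invariant factors (1,1,1,1,1,1,1,1).

∂_2: C_2 → C_1 acts by ∂[p,q,r] = [q,r] − [p,r] + [p,q]. For instance
  ∂[1,2,6] = [2,6] − [1,6] + [1,2],
  ∂[5,6,8] = [6,8] − [5,8] + [5,6].
The 27×18 boundary matrix has rank 18 and Smith normal form diag(1,1,1,1,1,1,1,1,1,1,1,1,1,1,1,1,1,2).

Reading off H_k = ker ∂_k / im ∂_{k+1}:

  H_0: rank C_0 − rank ∂_1 = 9 − 8 = 1, and the invariant factors of ∂_1 are all 1, so H_0 ≅ Z.
  H_1: rank ker ∂_1 − rank ∂_2 = (27 − 8) − 18 = 1, and ∂_2 has invariant factor 2 > 1, so H_1 ≅ Z ⊕ Z/2Z.
  H_2: rank ker ∂_2 − rank ∂_3 = (18 − 18) − 0 = 0, and there is no ∂_3, so H_2 ≅ 0.

As a check, the Euler characteristic is 9 − 27 + 18 = 0, which agrees with 1 − 1 + 0 = 0.
(K is a triangulation of the Klein bottle.)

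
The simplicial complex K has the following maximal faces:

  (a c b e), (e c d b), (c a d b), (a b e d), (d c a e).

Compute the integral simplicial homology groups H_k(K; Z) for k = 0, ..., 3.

We work with the vertex ordering a < b < c < d < e. The simplices of K, each written with vertices in increasing order, are:

  0-simplices (5): a, b, c, d, e
  1-simplices (10): ab, ac, ad, ae, bc, bd, be, cd, ce, de
  2-simplices (10): abc, abd, abe, acd, ace, ade, bcd, bce, bde, cde
  3-simplices (5): abcd, abce, abde, acde, bcde

giving chain groups C_0 ≅ Z^5, C_1 ≅ Z^10, C_2 ≅ Z^10, C_3 ≅ Z^5.

The boundary map ∂_1: C_1 → C_0 is given by ∂[p,q] = [q] − [p]. For instance
  ∂ab = b − a.
The 5×10 boundary matrix has rank 4 and Smith normal form diag(1,1,1,1).

The boundary map ∂_2: C_2 → C_1 maps a triangle to the signed sum of its edges. For instance
  ∂acd = cd − ad + ac,
  ∂abc = bc − ac + ab.
The 10×10 boundary matrix has rank 6 and Smith normal form diag(1,1,1,1,1,1).

The boundary map ∂_3: C_3 → C_2 sends each 3-simplex σ to the alternating sum Σ_i (−1)^i (σ with its i-th vertex removed). For instance
  ∂abde = bde − ade + abe − abd,
  ∂acde = cde − ade + ace − acd.
This gives a 10×5 integer matrix of rank 4; reducing to Smith normal form yields diagonal entries (1,1,1,1).

Computing H_k = (kernel of ∂_k) / (image of ∂_{k+1}):

  H_0: rank C_0 − rank ∂_1 = 5 − 4 = 1, and the invariant factors of ∂_1 are all 1, so H_0 = Z.
  H_1: rank ker ∂_1 − rank ∂_2 = (10 − 4) − 6 = 0, and the invariant factors of ∂_2 are all 1, so H_1 = 0.
  H_2: rank ker ∂_2 − rank ∂_3 = (10 − 6) − 4 = 0, and the invariant factors of ∂_3 are all 1, so H_2 = 0.
  H_3: rank ker ∂_3 − rank ∂_4 = (5 − 4) − 0 = 1, and there is no ∂_4, so H_3 = Z.

H_0 = Z,  H_1 = 0,  H_2 = 0,  H_3 = Z.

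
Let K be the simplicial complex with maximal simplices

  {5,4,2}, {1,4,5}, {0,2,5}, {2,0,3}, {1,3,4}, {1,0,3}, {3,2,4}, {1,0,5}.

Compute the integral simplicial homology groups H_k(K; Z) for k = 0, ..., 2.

H_0 ≅ Z,  H_1 = 0,  H_2 ≅ Z.

Take the total order 0 < 1 < 2 < 3 < 4 < 5 on the vertex set. Then K (dimension 2) consists of the simplices:

  0-simplices (6): [0], [1], [2], [3], [4], [5]
  1-simplices (12): [0,1], [0,2], [0,3], [0,5], [1,3], [1,4], [1,5], [2,3], [2,4], [2,5], [3,4], [4,5]
  2-simplices (8): [0,1,3], [0,1,5], [0,2,3], [0,2,5], [1,3,4], [1,4,5], [2,3,4], [2,4,5]

Hence C_0 ≅ Z^6, C_1 ≅ Z^12, C_2 ≅ Z^8.

∂_1: C_1 → C_0 maps an edge to its endpoints' difference, ∂[p,q] = q − p. For instance
  ∂[2,4] = [4] − [2].
This gives a 6×12 integer matrix of rank 5; reducing to Smith normal form yields diagonal entries (1,1,1,1,1).

The boundary map ∂_2: C_2 → C_1 sends each 2-simplex [p,q,r] to [q,r] − [p,r] + [p,q]. For instance
  ∂[0,2,5] = [2,5] − [0,5] + [0,2],
  ∂[2,3,4] = [3,4] − [2,4] + [2,3].
This gives a 12×8 integer matrix of rank 7; reducing to Smith normal form yields diagonal entries (1,1,1,1,1,1,1).

From H_k ≅ ker(∂_k) / im(∂_{k+1}) we obtain:

  H_0: rank C_0 − rank ∂_1 = 6 − 5 = 1, and the invariant factors of ∂_1 are all 1, so H_0 ≅ Z.
  H_1: rank ker ∂_1 − rank ∂_2 = (12 − 5) − 7 = 0, and the invariant factors of ∂_2 are all 1, so H_1 ≅ 0.
  H_2: rank ker ∂_2 − rank ∂_3 = (8 − 7) − 0 = 1, and there is no ∂_3, so H_2 ≅ Z.

(K is a triangulation of the 2-sphere S^2.)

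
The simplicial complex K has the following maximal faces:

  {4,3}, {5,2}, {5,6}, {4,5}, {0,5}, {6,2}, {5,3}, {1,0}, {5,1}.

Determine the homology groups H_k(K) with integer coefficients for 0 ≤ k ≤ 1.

H_0 ≅ Z,  H_1 ≅ Z^3.

K has 7 vertices, 9 edges.
rank ∂_0 = 0, rank ∂_1 = 6 ⇒ b_0 = 7 − 0 − 6 = 1; all invariant factors of ∂_1 are 1 so no torsion. So H_0 = Z.
rank ∂_1 = 6, rank ∂_2 = 0 ⇒ b_1 = 9 − 6 − 0 = 3. So H_1 = Z^3.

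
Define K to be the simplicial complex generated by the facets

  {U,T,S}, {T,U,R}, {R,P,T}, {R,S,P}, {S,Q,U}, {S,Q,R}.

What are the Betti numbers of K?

We work with the vertex ordering P < Q < R < S < T < U. The simplices of K, each written with vertices in increasing order, are:

  0-simplices (6): P, Q, R, S, T, U
  1-simplices (12): PR, PS, PT, QR, QS, QU, RS, RT, RU, ST, SU, TU
  2-simplices (6): PRS, PRT, QRS, QSU, RTU, STU

so the chain groups are C_0 ≅ Z^6, C_1 ≅ Z^12, C_2 ≅ Z^6.

∂_1: C_1 → C_0 maps an edge to its endpoints' difference, ∂[p,q] = q − p. For instance
  ∂PR = R − P.
The resulting 6×12 matrix has rank 5, and its Smith normal form has invariant factors (1,1,1,1,1).

Boundary ∂_2: C_2 → C_1 maps a triangle to the signed sum of its edges. For instance
  ∂QRS = RS − QS + QR,
  ∂QSU = SU − QU + QS.
The 12×6 boundary matrix has rank 6 and Smith normal form diag(1,1,1,1,1,1).

Computing H_k = (kernel of ∂_k) / (image of ∂_{k+1}):

  H_0: rank C_0 − rank ∂_1 = 6 − 5 = 1, and the invariant factors of ∂_1 are all 1, so H_0 = Z.
  H_1: rank ker ∂_1 − rank ∂_2 = (12 − 5) − 6 = 1, and the invariant factors of ∂_2 are all 1, so H_1 = Z.
  H_2: rank ker ∂_2 − rank ∂_3 = (6 − 6) − 0 = 0, and there is no ∂_3, so H_2 = 0.

(K is a triangulation of the cylinder S^1 x I.)

Hence the Betti numbers are b_0 = 1, b_1 = 1, b_2 = 0.

b_0 = 1, b_1 = 1, b_2 = 0.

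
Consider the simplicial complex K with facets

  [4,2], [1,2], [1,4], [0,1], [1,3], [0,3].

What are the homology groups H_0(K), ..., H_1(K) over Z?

H_0 = Z,  H_1 = Z^2.

Fix the vertex order 0 < 1 < 2 < 3 < 4 and write every simplex with vertices in increasing order. Then dim K = 1 and the simplices of K are:

  0-simplices (5): [0], [1], [2], [3], [4]
  1-simplices (6): [0,1], [0,3], [1,2], [1,3], [1,4], [2,4]

Hence C_0 ≅ Z^5, C_1 ≅ Z^6.

Boundary ∂_1: C_1 → C_0 sends each edge [p,q] (with p < q) to q − p.
The 5×6 boundary matrix has rank 4 and Smith normal form diag(1,1,1,1).

From H_k ≅ ker(∂_k) / im(∂_{k+1}) we obtain:

  H_0: rank C_0 − rank ∂_1 = 5 − 4 = 1, and the invariant factors of ∂_1 are all 1, so H_0 = Z.
  H_1: rank ker ∂_1 − rank ∂_2 = (6 − 4) − 0 = 2, and there is no ∂_2, so H_1 = Z^2.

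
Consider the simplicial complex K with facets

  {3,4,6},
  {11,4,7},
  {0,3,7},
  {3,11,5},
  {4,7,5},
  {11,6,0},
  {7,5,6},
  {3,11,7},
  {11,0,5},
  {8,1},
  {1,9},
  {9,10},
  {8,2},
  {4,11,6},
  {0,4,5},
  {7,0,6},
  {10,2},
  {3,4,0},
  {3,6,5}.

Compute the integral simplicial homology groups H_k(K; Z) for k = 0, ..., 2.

H_0 = Z^2,  H_1 = Z^3,  H_2 = Z.

Order the vertices as 0 < 1 < 2 < 3 < 4 < 5 < 6 < 7 < 8 < 9 < 10 < 11. Listing each simplex with vertices in this order, K has dimension 2 with simplices:

  0-simplices (12): [0], [1], [2], [3], [4], [5], [6], [7], [8], [9], [10], [11]
  1-simplices (26): (26 of them)
  2-simplices (14): [0,3,4], [0,3,7], [0,4,5], [0,5,11], [0,6,7], [0,6,11], [3,4,6], [3,5,6], [3,5,11], [3,7,11], [4,5,7], [4,6,11], [4,7,11], [5,6,7]

Hence C_0 ≅ Z^12, C_1 ≅ Z^26, C_2 ≅ Z^14.

The boundary map ∂_1: C_1 → C_0 is given by ∂[p,q] = [q] − [p]. For instance
  ∂[5,11] = [11] − [5].
The 12×26 boundary matrix has rank 10 and Smith normal form diag(1,1,1,1,1,1,1,1,1,1).

The boundary map ∂_2: C_2 → C_1 acts by ∂[p,q,r] = [q,r] − [p,r] + [p,q]. For instance
  ∂[4,5,7] = [5,7] − [4,7] + [4,5],
  ∂[0,3,4] = [3,4] − [0,4] + [0,3].
As a 26×14 matrix over Z this has rank 13, with invariant factors (1,1,1,1,1,1,1,1,1,1,1,1,1).

Reading off H_k = ker ∂_k / im ∂_{k+1}:

  H_0: rank C_0 − rank ∂_1 = 12 − 10 = 2, and the invariant factors of ∂_1 are all 1, so H_0 ≅ Z^2.
  H_1: rank ker ∂_1 − rank ∂_2 = (26 − 10) − 13 = 3, and the invariant factors of ∂_2 are all 1, so H_1 ≅ Z^3.
  H_2: rank ker ∂_2 − rank ∂_3 = (14 − 13) − 0 = 1, and there is no ∂_3, so H_2 ≅ Z.

As a check, the Euler characteristic is 12 − 26 + 14 = 0, which agrees with 2 − 3 + 1 = 0.
(K is a triangulation of the disjoint union of the circle S^1 and the torus T^2.)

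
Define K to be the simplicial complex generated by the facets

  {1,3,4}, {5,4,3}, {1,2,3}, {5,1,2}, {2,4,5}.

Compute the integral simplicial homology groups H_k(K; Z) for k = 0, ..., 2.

H_0 ≅ Z,  H_1 ≅ Z,  H_2 = 0.

Order the vertices as 1 < 2 < 3 < 4 < 5. Listing each simplex with vertices in this order, K has dimension 2 with simplices:

  0-simplices (5): [1], [2], [3], [4], [5]
  1-simplices (10): [1,2], [1,3], [1,4], [1,5], [2,3], [2,4], [2,5], [3,4], [3,5], [4,5]
  2-simplices (5): [1,2,3], [1,2,5], [1,3,4], [2,4,5], [3,4,5]

Hence C_0 ≅ Z^5, C_1 ≅ Z^10, C_2 ≅ Z^5.

∂_1: C_1 → C_0 maps an edge to its endpoints' difference, ∂[p,q] = q − p. For instance
  ∂[1,5] = [5] − [1].
The resulting 5×10 matrix has rank 4, and its Smith normal form has invariant factors (1,1,1,1).

Boundary ∂_2: C_2 → C_1 maps a triangle to the signed sum of its edges. For instance
  ∂[1,3,4] = [3,4] − [1,4] + [1,3],
  ∂[1,2,3] = [2,3] − [1,3] + [1,2].
As a 10×5 matrix over Z this has rank 5, with invariant factors (1,1,1,1,1).

Now H_k = ker ∂_k / im ∂_{k+1}, so:

  H_0: rank C_0 − rank ∂_1 = 5 − 4 = 1, and the invariant factors of ∂_1 are all 1, so H_0 = Z.
  H_1: rank ker ∂_1 − rank ∂_2 = (10 − 4) − 5 = 1, and the invariant factors of ∂_2 are all 1, so H_1 = Z.
  H_2: rank ker ∂_2 − rank ∂_3 = (5 − 5) − 0 = 0, and there is no ∂_3, so H_2 = 0.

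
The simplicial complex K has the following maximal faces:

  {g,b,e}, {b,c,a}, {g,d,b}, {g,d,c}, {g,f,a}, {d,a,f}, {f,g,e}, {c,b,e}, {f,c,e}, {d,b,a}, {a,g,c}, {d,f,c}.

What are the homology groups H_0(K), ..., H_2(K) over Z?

We work with the vertex ordering a < b < c < d < e < f < g. The simplices of K, each written with vertices in increasing order, are:

  0-simplices (7): a, b, c, d, e, f, g
  1-simplices (18): ab, ac, ad, af, ag, bc, bd, be, bg, cd, ce, cf, cg, df, dg, ef, eg, fg
  2-simplices (12): abc, abd, acg, adf, afg, bce, bdg, beg, cdf, cdg, cef, efg

so the chain groups are C_0 ≅ Z^7, C_1 ≅ Z^18, C_2 ≅ Z^12.

∂_1: C_1 → C_0 sends each edge [p,q] (with p < q) to q − p. For instance
  ∂ag = g − a.
This gives a 7×18 integer matrix of rank 6; reducing to Smith normal form yields diagonal entries (1,1,1,1,1,1).

∂_2: C_2 → C_1 acts by ∂[p,q,r] = [q,r] − [p,r] + [p,q]. For instance
  ∂cef = ef − cf + ce,
  ∂acg = cg − ag + ac.
The 18×12 boundary matrix has rank 12 and Smith normal form diag(1,1,1,1,1,1,1,1,1,1,1,2).

Computing H_k = (kernel of ∂_k) / (image of ∂_{k+1}):

  H_0: rank C_0 − rank ∂_1 = 7 − 6 = 1, and the invariant factors of ∂_1 are all 1, so H_0 = Z.
  H_1: rank ker ∂_1 − rank ∂_2 = (18 − 6) − 12 = 0, and ∂_2 has invariant factor 2 > 1, so H_1 = Z_2.
  H_2: rank ker ∂_2 − rank ∂_3 = (12 − 12) − 0 = 0, and there is no ∂_3, so H_2 = 0.

As a check, the Euler characteristic is 7 − 18 + 12 = 1, which agrees with 1 − 0 + 0 = 1.
(K is a triangulation of the real projective plane RP^2.)

H_0 = Z,  H_1 = Z_2,  H_2 = 0.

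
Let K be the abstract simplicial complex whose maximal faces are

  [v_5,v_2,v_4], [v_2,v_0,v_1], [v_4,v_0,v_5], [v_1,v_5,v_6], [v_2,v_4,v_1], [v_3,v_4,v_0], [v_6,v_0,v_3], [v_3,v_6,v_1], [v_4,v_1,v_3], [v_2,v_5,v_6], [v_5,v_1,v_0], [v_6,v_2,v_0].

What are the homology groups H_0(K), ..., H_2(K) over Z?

Take the total order v_0 < v_1 < v_2 < v_3 < v_4 < v_5 < v_6 on the vertex set. Then K (dimension 2) consists of the simplices:

  0-simplices (7): [v_0], [v_1], [v_2], [v_3], [v_4], [v_5], [v_6]
  1-simplices (18): (18 of them)
  2-simplices (12): (12 of them)

so the chain groups are C_0 ≅ Z^7, C_1 ≅ Z^18, C_2 ≅ Z^12.

Boundary ∂_1: C_1 → C_0 sends each edge [p,q] (with p < q) to q − p.
This gives a 7×18 integer matrix of rank 6; reducing to Smith normal form yields diagonal entries (1,1,1,1,1,1).

∂_2: C_2 → C_1 acts by ∂[p,q,r] = [q,r] − [p,r] + [p,q]. For instance
  ∂[v_0,v_1,v_5] = [v_1,v_5] − [v_0,v_5] + [v_0,v_1],
  ∂[v_2,v_4,v_5] = [v_4,v_5] − [v_2,v_5] + [v_2,v_4].
As a 18×12 matrix over Z this has rank 12, with invariant factors (1,1,1,1,1,1,1,1,1,1,1,2).

From H_k ≅ ker(∂_k) / im(∂_{k+1}) we obtain:

  H_0: rank C_0 − rank ∂_1 = 7 − 6 = 1, and the invariant factors of ∂_1 are all 1, so H_0 = Z.
  H_1: rank ker ∂_1 − rank ∂_2 = (18 − 6) − 12 = 0, and ∂_2 has invariant factor 2 > 1, so H_1 = Z_2.
  H_2: rank ker ∂_2 − rank ∂_3 = (12 − 12) − 0 = 0, and there is no ∂_3, so H_2 = 0.

As a check, the Euler characteristic is 7 − 18 + 12 = 1, which agrees with 1 − 0 + 0 = 1.
(K is a triangulation of the real projective plane RP^2.)

H_0 = Z,  H_1 = Z_2,  H_2 = 0.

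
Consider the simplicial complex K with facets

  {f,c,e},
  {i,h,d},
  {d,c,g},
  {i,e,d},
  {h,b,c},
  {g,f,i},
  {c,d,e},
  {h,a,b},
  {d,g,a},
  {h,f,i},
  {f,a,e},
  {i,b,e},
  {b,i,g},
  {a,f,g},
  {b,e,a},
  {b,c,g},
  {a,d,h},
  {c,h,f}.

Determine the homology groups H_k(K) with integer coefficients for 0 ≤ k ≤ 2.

H_0 ≅ Z,  H_1 ≅ Z^2,  H_2 ≅ Z.

Fix the vertex order a < b < c < d < e < f < g < h < i and write every simplex with vertices in increasing order. Then dim K = 2 and the simplices of K are:

  0-simplices (9): a, b, c, d, e, f, g, h, i
  1-simplices (27): ab, ad, ae, af, ag, ah, bc, be, bg, bh, bi, cd, ce, cf, cg, ch, de, dg, dh, di, ef, ei, fg, fh, fi, gi, hi
  2-simplices (18): abe, abh, adg, adh, aef, afg, bcg, bch, bei, bgi, cde, cdg, cef, cfh, dei, dhi, fgi, fhi

giving chain groups C_0 ≅ Z^9, C_1 ≅ Z^27, C_2 ≅ Z^18.

The boundary map ∂_1: C_1 → C_0 is given by ∂[p,q] = [q] − [p].
This gives a 9×27 integer matrix of rank 8; reducing to Smith normal form yields diagonal entries (1,1,1,1,1,1,1,1).

Boundary ∂_2: C_2 → C_1 acts by ∂[p,q,r] = [q,r] − [p,r] + [p,q]. For instance
  ∂cef = ef − cf + ce,
  ∂bei = ei − bi + be.
As a 27×18 matrix over Z this has rank 17, with invariant factors (1,1,1,1,1,1,1,1,1,1,1,1,1,1,1,1,1).

Computing H_k = (kernel of ∂_k) / (image of ∂_{k+1}):

  H_0: rank C_0 − rank ∂_1 = 9 − 8 = 1, and the invariant factors of ∂_1 are all 1, so H_0 = Z.
  H_1: rank ker ∂_1 − rank ∂_2 = (27 − 8) − 17 = 2, and the invariant factors of ∂_2 are all 1, so H_1 = Z^2.
  H_2: rank ker ∂_2 − rank ∂_3 = (18 − 17) − 0 = 1, and there is no ∂_3, so H_2 = Z.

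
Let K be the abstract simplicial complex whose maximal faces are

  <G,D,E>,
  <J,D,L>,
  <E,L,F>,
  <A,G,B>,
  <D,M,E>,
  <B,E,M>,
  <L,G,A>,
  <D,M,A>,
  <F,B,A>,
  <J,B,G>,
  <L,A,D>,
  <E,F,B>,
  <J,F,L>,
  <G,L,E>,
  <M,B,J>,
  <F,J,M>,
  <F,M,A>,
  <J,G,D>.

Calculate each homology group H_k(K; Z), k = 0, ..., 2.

Fix the vertex order A < B < D < E < F < G < J < L < M and write every simplex with vertices in increasing order. Then dim K = 2 and the simplices of K are:

  0-simplices (9): A, B, D, E, F, G, J, L, M
  1-simplices (27): AB, AD, AF, AG, AL, AM, BE, BF, BG, BJ, BM, DE, DG, DJ, DL, DM, EF, EG, EL, EM, FJ, FL, FM, GJ, GL, JL, JM
  2-simplices (18): ABF, ABG, ADL, ADM, AFM, AGL, BEF, BEM, BGJ, BJM, DEG, DEM, DGJ, DJL, EFL, EGL, FJL, FJM

giving chain groups C_0 ≅ Z^9, C_1 ≅ Z^27, C_2 ≅ Z^18.

Boundary ∂_1: C_1 → C_0 is given by ∂[p,q] = [q] − [p]. For instance
  ∂FJ = J − F.
This gives a 9×27 integer matrix of rank 8; reducing to Smith normal form yields diagonal entries (1,1,1,1,1,1,1,1).

The boundary map ∂_2: C_2 → C_1 maps a triangle to the signed sum of its edges. For instance
  ∂ABG = BG − AG + AB,
  ∂EFL = FL − EL + EF.
This gives a 27×18 integer matrix of rank 18; reducing to Smith normal form yields diagonal entries (1,1,1,1,1,1,1,1,1,1,1,1,1,1,1,1,1,2).

From H_k ≅ ker(∂_k) / im(∂_{k+1}) we obtain:

  H_0: rank C_0 − rank ∂_1 = 9 − 8 = 1, and the invariant factors of ∂_1 are all 1, so H_0 = Z.
  H_1: rank ker ∂_1 − rank ∂_2 = (27 − 8) − 18 = 1, and ∂_2 has invariant factor 2 > 1, so H_1 = Z ⊕ Z/2.
  H_2: rank ker ∂_2 − rank ∂_3 = (18 − 18) − 0 = 0, and there is no ∂_3, so H_2 = 0.

(K is a triangulation of the Klein bottle.)

H_0 ≅ Z,  H_1 ≅ Z ⊕ Z/2,  H_2 = 0.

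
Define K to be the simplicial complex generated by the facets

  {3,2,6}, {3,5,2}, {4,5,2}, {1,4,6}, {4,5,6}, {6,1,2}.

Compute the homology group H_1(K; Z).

Take the total order 1 < 2 < 3 < 4 < 5 < 6 on the vertex set. Then K (dimension 2) consists of the simplices:

  0-simplices (6): [1], [2], [3], [4], [5], [6]
  1-simplices (12): [1,2], [1,4], [1,6], [2,3], [2,4], [2,5], [2,6], [3,5], [3,6], [4,5], [4,6], [5,6]
  2-simplices (6): [1,2,6], [1,4,6], [2,3,5], [2,3,6], [2,4,5], [4,5,6]

giving chain groups C_0 ≅ Z^6, C_1 ≅ Z^12, C_2 ≅ Z^6.

∂_1: C_1 → C_0 maps an edge to its endpoints' difference, ∂[p,q] = q − p. For instance
  ∂[4,5] = [5] − [4].
The 6×12 boundary matrix has rank 5 and Smith normal form diag(1,1,1,1,1).

The boundary map ∂_2: C_2 → C_1 acts by ∂[p,q,r] = [q,r] − [p,r] + [p,q]. For instance
  ∂[2,4,5] = [4,5] − [2,5] + [2,4],
  ∂[2,3,6] = [3,6] − [2,6] + [2,3].
As a 12×6 matrix over Z this has rank 6, with invariant factors (1,1,1,1,1,1).

Now H_k = ker ∂_k / im ∂_{k+1}, so:

  H_1: rank ker ∂_1 − rank ∂_2 = (12 − 5) − 6 = 1, and the invariant factors of ∂_2 are all 1, so H_1 ≅ Z.

H_1 = Z.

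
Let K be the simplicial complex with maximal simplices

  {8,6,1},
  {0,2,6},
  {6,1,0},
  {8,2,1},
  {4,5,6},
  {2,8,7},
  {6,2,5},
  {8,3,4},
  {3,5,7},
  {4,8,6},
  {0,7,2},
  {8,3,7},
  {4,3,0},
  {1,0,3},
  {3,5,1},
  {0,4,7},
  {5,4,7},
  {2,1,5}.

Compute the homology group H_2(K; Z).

H_2 ≅ 0.

Take the total order 0 < 1 < 2 < 3 < 4 < 5 < 6 < 7 < 8 on the vertex set. Then K (dimension 2) consists of the simplices:

  0-simplices (9): [0], [1], [2], [3], [4], [5], [6], [7], [8]
  1-simplices (27): (27 of them)
  2-simplices (18): [0,1,3], [0,1,6], [0,2,6], [0,2,7], [0,3,4], [0,4,7], [1,2,5], [1,2,8], [1,3,5], [1,6,8], [2,5,6], [2,7,8], [3,4,8], [3,5,7], [3,7,8], [4,5,6], [4,5,7], [4,6,8]

giving chain groups C_0 ≅ Z^9, C_1 ≅ Z^27, C_2 ≅ Z^18.

∂_1: C_1 → C_0 is given by ∂[p,q] = [q] − [p]. For instance
  ∂[3,5] = [5] − [3].
This gives a 9×27 integer matrix of rank 8; reducing to Smith normal form yields diagonal entries (1,1,1,1,1,1,1,1).

The boundary map ∂_2: C_2 → C_1 maps a triangle to the signed sum of its edges. For instance
  ∂[3,4,8] = [4,8] − [3,8] + [3,4],
  ∂[1,2,5] = [2,5] − [1,5] + [1,2].
The resulting 27×18 matrix has rank 18, and its Smith normal form has invariant factors (1,1,1,1,1,1,1,1,1,1,1,1,1,1,1,1,1,2).

Now H_k = ker ∂_k / im ∂_{k+1}, so:

  H_2: rank ker ∂_2 − rank ∂_3 = (18 − 18) − 0 = 0, and there is no ∂_3, so H_2 ≅ 0.

(K is a triangulation of the Klein bottle.)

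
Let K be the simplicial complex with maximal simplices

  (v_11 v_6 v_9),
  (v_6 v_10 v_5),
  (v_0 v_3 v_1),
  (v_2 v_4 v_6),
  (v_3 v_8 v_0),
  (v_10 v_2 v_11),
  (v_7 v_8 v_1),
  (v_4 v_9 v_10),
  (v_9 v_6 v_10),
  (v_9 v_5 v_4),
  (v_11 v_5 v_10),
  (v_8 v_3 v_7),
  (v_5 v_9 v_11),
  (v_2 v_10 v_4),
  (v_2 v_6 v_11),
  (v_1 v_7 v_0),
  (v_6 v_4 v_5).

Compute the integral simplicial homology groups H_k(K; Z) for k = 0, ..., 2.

Take the total order v_0 < v_1 < v_2 < v_3 < v_4 < v_5 < v_6 < v_7 < v_8 < v_9 < v_10 < v_11 on the vertex set. Then K (dimension 2) consists of the simplices:

  0-simplices (12): [v_0], [v_1], [v_2], [v_3], [v_4], [v_5], [v_6], [v_7], [v_8], [v_9], [v_10], [v_11]
  1-simplices (28): (28 of them)
  2-simplices (17): (17 of them)

so the chain groups are C_0 ≅ Z^12, C_1 ≅ Z^28, C_2 ≅ Z^17.

Boundary ∂_1: C_1 → C_0 maps an edge to its endpoints' difference, ∂[p,q] = q − p.
The 12×28 boundary matrix has rank 10 and Smith normal form diag(1,1,1,1,1,1,1,1,1,1).

∂_2: C_2 → C_1 maps a triangle to the signed sum of its edges. For instance
  ∂[v_2,v_4,v_10] = [v_4,v_10] − [v_2,v_10] + [v_2,v_4],
  ∂[v_0,v_1,v_3] = [v_1,v_3] − [v_0,v_3] + [v_0,v_1].
This gives a 28×17 integer matrix of rank 17; reducing to Smith normal form yields diagonal entries (1,1,1,1,1,1,1,1,1,1,1,1,1,1,1,1,2).

Computing H_k = (kernel of ∂_k) / (image of ∂_{k+1}):

  H_0: rank C_0 − rank ∂_1 = 12 − 10 = 2, and the invariant factors of ∂_1 are all 1, so H_0 = Z^2.
  H_1: rank ker ∂_1 − rank ∂_2 = (28 − 10) − 17 = 1, and ∂_2 has invariant factor 2 > 1, so H_1 = Z ⊕ Z/2.
  H_2: rank ker ∂_2 − rank ∂_3 = (17 − 17) − 0 = 0, and there is no ∂_3, so H_2 = 0.

As a check, the Euler characteristic is 12 − 28 + 17 = 1, which agrees with 2 − 1 + 0 = 1.
(K is a triangulation of the disjoint union of the real projective plane RP^2 and the Möbius band.)

H_0 = Z^2,  H_1 = Z ⊕ Z/2,  H_2 = 0.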